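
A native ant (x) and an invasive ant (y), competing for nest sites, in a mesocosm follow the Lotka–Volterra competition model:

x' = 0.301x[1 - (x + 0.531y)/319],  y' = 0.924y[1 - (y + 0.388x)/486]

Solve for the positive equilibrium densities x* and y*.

Setting both brackets to zero gives the nullclines x + 0.531y = 319 and 0.388x + y = 486.
Substituting y = 486 - 0.388x into the first: x(1 - 0.531·0.388) = 319 - 0.531·486.
So x* = 60.9/0.794 = 76.7, and then y* = 486 - 0.388·76.7 = 456.

x* ≈ 76.7, y* ≈ 456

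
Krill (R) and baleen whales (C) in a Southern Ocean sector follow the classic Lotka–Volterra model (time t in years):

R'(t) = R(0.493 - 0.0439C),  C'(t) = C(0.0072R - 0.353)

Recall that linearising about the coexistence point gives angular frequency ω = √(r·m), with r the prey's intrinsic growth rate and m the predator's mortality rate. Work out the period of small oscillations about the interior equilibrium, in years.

T ≈ 15.1 years

Here r = 0.493 and m = 0.353, so r·m = 0.174.
ω = √0.174 = 0.417 per year, hence T = 2π/ω ≈ 15.1 years.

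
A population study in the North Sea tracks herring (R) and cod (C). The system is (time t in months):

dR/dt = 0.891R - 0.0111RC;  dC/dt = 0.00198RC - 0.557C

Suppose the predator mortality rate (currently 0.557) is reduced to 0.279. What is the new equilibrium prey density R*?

R* ≈ 141

At the interior fixed point, setting dC/dt = 0 with C > 0 fixes R* = (predator death rate)/(RC coefficient) — independent of the other coefficients.
With the change, R* = 0.279/0.00198 = 141; it falls from 281.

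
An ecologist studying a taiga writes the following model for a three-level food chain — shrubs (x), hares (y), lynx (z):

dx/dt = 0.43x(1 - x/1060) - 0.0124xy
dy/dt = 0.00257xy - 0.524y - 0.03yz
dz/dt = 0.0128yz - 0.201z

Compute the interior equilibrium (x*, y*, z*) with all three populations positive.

x* ≈ 580, y* ≈ 15.7, z* ≈ 32.2

From dz/dt = 0: 0.0128y* = 0.201, so y* = 15.7.
From dx/dt = 0: 0.43(1 - x*/1060) = 0.0124·15.7, giving x* = 1060·(1 - 0.453) = 580.
From dy/dt = 0: 0.00257·580 - 0.524 = 0.03z*, so z* = 0.967/0.03 = 32.2.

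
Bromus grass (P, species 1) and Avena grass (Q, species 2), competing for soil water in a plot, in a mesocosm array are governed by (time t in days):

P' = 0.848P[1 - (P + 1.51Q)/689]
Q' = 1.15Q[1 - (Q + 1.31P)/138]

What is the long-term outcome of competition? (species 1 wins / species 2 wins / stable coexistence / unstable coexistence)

Compare the nullcline intercepts: K1/α12 = 689/1.51 = 456 > K2 = 138; K2/α21 = 138/1.31 = 105 < K1 = 689.
Since the inequalities point opposite ways, species 1 can invade but species 2 cannot.

species 1 excludes species 2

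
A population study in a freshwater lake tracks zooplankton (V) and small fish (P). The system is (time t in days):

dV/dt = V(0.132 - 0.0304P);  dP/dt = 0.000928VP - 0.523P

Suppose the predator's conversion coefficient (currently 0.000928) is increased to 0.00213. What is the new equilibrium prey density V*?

V* ≈ 246

At the interior fixed point, setting dP/dt = 0 with P > 0 fixes V* = (predator death rate)/(VP coefficient) — independent of the other coefficients.
With the change, V* = 0.523/0.00213 = 246; it falls from 564.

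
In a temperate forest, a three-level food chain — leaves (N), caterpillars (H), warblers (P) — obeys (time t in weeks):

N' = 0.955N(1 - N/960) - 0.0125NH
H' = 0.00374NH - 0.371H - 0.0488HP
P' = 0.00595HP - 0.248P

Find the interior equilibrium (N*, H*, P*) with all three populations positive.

From dP/dt = 0: 0.00595H* = 0.248, so H* = 41.7.
From dN/dt = 0: 0.955(1 - N*/960) = 0.0125·41.7, giving N* = 960·(1 - 0.546) = 436.
From dH/dt = 0: 0.00374·436 - 0.371 = 0.0488P*, so P* = 1.26/0.0488 = 25.8.

N* ≈ 436, H* ≈ 41.7, P* ≈ 25.8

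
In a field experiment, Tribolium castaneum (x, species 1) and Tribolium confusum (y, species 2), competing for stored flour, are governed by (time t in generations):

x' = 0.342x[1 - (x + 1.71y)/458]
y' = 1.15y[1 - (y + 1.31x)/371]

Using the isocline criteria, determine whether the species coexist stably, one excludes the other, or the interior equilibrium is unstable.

unstable coexistence (outcome depends on initial conditions)

Compare the nullcline intercepts: K1/α12 = 458/1.71 = 268 < K2 = 371; K2/α21 = 371/1.31 = 283 < K1 = 458.
Since both are reversed, neither can invade when rare; the interior point is a saddle.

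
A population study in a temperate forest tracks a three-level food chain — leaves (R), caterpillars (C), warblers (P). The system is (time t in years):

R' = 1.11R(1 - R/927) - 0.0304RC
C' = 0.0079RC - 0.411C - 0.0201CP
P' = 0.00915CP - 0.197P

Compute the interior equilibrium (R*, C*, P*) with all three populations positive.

From dP/dt = 0: 0.00915C* = 0.197, so C* = 21.5.
From dR/dt = 0: 1.11(1 - R*/927) = 0.0304·21.5, giving R* = 927·(1 - 0.59) = 380.
From dC/dt = 0: 0.0079·380 - 0.411 = 0.0201P*, so P* = 2.59/0.0201 = 129.

R* ≈ 380, C* ≈ 21.5, P* ≈ 129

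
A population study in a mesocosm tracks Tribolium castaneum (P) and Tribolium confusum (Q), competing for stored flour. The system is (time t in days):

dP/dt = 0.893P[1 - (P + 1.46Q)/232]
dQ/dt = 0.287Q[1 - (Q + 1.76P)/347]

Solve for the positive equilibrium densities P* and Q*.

Setting both brackets to zero gives the nullclines P + 1.46Q = 232 and 1.76P + Q = 347.
Substituting Q = 347 - 1.76P into the first: P(1 - 1.46·1.76) = 232 - 1.46·347.
So P* = -275/-1.57 = 175, and then Q* = 347 - 1.76·175 = 39.1.

P* ≈ 175, Q* ≈ 39.1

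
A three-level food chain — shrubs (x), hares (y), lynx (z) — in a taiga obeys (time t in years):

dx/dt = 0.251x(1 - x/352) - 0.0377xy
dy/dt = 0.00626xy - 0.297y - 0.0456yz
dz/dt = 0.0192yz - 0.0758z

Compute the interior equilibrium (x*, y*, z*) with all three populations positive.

From dz/dt = 0: 0.0192y* = 0.0758, so y* = 3.95.
From dx/dt = 0: 0.251(1 - x*/352) = 0.0377·3.95, giving x* = 352·(1 - 0.593) = 143.
From dy/dt = 0: 0.00626·143 - 0.297 = 0.0456z*, so z* = 0.6/0.0456 = 13.2.

x* ≈ 143, y* ≈ 3.95, z* ≈ 13.2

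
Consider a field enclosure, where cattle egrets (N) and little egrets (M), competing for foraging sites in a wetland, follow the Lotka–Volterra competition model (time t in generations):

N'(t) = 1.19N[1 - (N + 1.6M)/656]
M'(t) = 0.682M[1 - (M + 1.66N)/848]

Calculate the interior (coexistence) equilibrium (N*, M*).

N* ≈ 423, M* ≈ 146

Setting both brackets to zero gives the nullclines N + 1.6M = 656 and 1.66N + M = 848.
Substituting M = 848 - 1.66N into the first: N(1 - 1.6·1.66) = 656 - 1.6·848.
So N* = -701/-1.66 = 423, and then M* = 848 - 1.66·423 = 146.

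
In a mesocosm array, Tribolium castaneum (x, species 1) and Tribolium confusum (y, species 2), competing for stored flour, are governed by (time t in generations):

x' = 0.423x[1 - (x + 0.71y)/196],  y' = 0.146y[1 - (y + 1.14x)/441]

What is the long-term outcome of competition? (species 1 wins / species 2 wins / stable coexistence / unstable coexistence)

Compare the nullcline intercepts: K1/α12 = 196/0.71 = 276 < K2 = 441; K2/α21 = 441/1.14 = 387 > K1 = 196.
Since the inequalities point opposite ways, species 2 can invade but species 1 cannot.

species 2 excludes species 1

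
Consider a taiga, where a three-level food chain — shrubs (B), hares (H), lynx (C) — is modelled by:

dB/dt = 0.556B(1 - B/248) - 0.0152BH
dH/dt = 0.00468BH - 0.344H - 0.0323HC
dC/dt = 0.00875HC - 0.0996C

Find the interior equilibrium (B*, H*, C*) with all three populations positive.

From dC/dt = 0: 0.00875H* = 0.0996, so H* = 11.4.
From dB/dt = 0: 0.556(1 - B*/248) = 0.0152·11.4, giving B* = 248·(1 - 0.311) = 171.
From dH/dt = 0: 0.00468·171 - 0.344 = 0.0323C*, so C* = 0.455/0.0323 = 14.1.

B* ≈ 171, H* ≈ 11.4, C* ≈ 14.1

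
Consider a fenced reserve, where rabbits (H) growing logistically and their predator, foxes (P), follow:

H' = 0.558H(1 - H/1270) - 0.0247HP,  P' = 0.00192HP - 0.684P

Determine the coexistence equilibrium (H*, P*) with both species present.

From dP/dt = 0 with P > 0: 0.00192H* = 0.684, so H* = 356.
Substitute into dH/dt = 0: 0.558(1 - 356/1270) = 0.0247P*.
The bracket is 0.719, giving P* = 0.401/0.0247 = 16.3.

H* ≈ 356, P* ≈ 16.3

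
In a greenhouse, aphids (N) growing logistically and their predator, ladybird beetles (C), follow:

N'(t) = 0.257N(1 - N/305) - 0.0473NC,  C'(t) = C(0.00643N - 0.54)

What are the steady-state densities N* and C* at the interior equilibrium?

N* ≈ 84, C* ≈ 3.94

From dC/dt = 0 with C > 0: 0.00643N* = 0.54, so N* = 84.
Substitute into dN/dt = 0: 0.257(1 - 84/305) = 0.0473C*.
The bracket is 0.725, giving C* = 0.186/0.0473 = 3.94.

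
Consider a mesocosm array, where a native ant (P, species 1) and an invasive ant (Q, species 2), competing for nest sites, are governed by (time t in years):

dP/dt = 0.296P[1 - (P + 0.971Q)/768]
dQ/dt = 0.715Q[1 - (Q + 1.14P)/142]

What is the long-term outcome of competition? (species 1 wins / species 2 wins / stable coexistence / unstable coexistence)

species 1 excludes species 2

Compare the nullcline intercepts: K1/α12 = 768/0.971 = 791 > K2 = 142; K2/α21 = 142/1.14 = 125 < K1 = 768.
Since the inequalities point opposite ways, species 1 can invade but species 2 cannot.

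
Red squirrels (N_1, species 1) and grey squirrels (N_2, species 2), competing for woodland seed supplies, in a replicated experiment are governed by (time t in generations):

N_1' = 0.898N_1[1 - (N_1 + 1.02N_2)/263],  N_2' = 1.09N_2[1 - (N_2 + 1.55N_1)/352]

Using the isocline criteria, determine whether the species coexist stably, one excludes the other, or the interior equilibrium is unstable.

unstable coexistence (outcome depends on initial conditions)

Compare the nullcline intercepts: K1/α12 = 263/1.02 = 258 < K2 = 352; K2/α21 = 352/1.55 = 227 < K1 = 263.
Since both are reversed, neither can invade when rare; the interior point is a saddle.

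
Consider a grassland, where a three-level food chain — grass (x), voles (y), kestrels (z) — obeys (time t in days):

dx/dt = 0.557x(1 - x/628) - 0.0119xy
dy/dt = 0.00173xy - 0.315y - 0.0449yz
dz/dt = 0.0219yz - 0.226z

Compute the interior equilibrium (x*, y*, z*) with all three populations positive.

From dz/dt = 0: 0.0219y* = 0.226, so y* = 10.3.
From dx/dt = 0: 0.557(1 - x*/628) = 0.0119·10.3, giving x* = 628·(1 - 0.22) = 490.
From dy/dt = 0: 0.00173·490 - 0.315 = 0.0449z*, so z* = 0.532/0.0449 = 11.8.

x* ≈ 490, y* ≈ 10.3, z* ≈ 11.8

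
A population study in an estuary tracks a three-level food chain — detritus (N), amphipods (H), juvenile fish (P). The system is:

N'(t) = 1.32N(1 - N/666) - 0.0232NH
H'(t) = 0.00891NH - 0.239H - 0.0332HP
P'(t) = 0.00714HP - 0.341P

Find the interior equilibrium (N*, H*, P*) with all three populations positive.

N* ≈ 107, H* ≈ 47.8, P* ≈ 21.5

From dP/dt = 0: 0.00714H* = 0.341, so H* = 47.8.
From dN/dt = 0: 1.32(1 - N*/666) = 0.0232·47.8, giving N* = 666·(1 - 0.839) = 107.
From dH/dt = 0: 0.00891·107 - 0.239 = 0.0332P*, so P* = 0.714/0.0332 = 21.5.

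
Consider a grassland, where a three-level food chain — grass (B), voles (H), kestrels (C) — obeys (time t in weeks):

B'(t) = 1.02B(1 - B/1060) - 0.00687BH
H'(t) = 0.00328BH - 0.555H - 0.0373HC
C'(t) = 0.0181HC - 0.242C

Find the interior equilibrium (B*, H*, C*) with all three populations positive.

From dC/dt = 0: 0.0181H* = 0.242, so H* = 13.4.
From dB/dt = 0: 1.02(1 - B*/1060) = 0.00687·13.4, giving B* = 1060·(1 - 0.0901) = 965.
From dH/dt = 0: 0.00328·965 - 0.555 = 0.0373C*, so C* = 2.61/0.0373 = 69.9.

B* ≈ 965, H* ≈ 13.4, C* ≈ 69.9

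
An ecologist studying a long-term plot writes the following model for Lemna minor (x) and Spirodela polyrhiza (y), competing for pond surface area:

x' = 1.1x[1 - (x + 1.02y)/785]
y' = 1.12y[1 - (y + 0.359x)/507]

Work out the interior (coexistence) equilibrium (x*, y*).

Setting both brackets to zero gives the nullclines x + 1.02y = 785 and 0.359x + y = 507.
Substituting y = 507 - 0.359x into the first: x(1 - 1.02·0.359) = 785 - 1.02·507.
So x* = 268/0.634 = 423, and then y* = 507 - 0.359·423 = 355.

x* ≈ 423, y* ≈ 355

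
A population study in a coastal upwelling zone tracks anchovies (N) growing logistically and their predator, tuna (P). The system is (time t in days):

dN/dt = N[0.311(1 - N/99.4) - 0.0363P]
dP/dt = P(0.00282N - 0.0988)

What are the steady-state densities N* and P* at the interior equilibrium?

N* ≈ 35, P* ≈ 5.55

From dP/dt = 0 with P > 0: 0.00282N* = 0.0988, so N* = 35.
Substitute into dN/dt = 0: 0.311(1 - 35/99.4) = 0.0363P*.
The bracket is 0.648, giving P* = 0.201/0.0363 = 5.55.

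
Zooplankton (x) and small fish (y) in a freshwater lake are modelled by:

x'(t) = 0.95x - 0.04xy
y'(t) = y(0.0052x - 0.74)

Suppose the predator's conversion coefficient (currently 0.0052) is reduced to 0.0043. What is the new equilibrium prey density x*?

At the interior fixed point, setting dy/dt = 0 with y > 0 fixes x* = (predator death rate)/(xy coefficient) — independent of the other coefficients.
With the change, x* = 0.74/0.0043 = 172; it rises from 142.

x* ≈ 172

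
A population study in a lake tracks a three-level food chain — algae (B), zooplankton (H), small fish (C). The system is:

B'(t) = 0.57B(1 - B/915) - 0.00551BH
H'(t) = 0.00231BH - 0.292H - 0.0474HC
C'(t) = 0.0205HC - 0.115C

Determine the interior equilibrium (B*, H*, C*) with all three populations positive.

B* ≈ 865, H* ≈ 5.61, C* ≈ 36

From dC/dt = 0: 0.0205H* = 0.115, so H* = 5.61.
From dB/dt = 0: 0.57(1 - B*/915) = 0.00551·5.61, giving B* = 915·(1 - 0.0542) = 865.
From dH/dt = 0: 0.00231·865 - 0.292 = 0.0474C*, so C* = 1.71/0.0474 = 36.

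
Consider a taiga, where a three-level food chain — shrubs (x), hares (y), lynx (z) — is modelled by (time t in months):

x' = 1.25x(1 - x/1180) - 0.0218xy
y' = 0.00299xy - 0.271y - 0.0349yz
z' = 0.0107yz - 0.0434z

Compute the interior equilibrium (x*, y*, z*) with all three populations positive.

x* ≈ 1100, y* ≈ 4.06, z* ≈ 86.2

From dz/dt = 0: 0.0107y* = 0.0434, so y* = 4.06.
From dx/dt = 0: 1.25(1 - x*/1180) = 0.0218·4.06, giving x* = 1180·(1 - 0.0707) = 1100.
From dy/dt = 0: 0.00299·1100 - 0.271 = 0.0349z*, so z* = 3.01/0.0349 = 86.2.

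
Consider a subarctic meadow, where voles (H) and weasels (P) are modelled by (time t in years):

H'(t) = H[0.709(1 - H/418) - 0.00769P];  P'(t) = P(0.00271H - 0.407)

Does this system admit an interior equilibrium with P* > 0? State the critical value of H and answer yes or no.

The predator equation gives dP/dt > 0 only when H > 0.407/0.00271 = 150.
Without the predator, H → K = 418. Since 418 > 150, the predator can invade and persist.

Threshold H = 150; K > 150, so yes, the predator persists.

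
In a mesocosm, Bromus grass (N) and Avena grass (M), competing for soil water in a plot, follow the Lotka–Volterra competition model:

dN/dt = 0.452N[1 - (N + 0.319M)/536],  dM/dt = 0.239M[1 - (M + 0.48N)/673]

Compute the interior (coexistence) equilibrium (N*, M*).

Setting both brackets to zero gives the nullclines N + 0.319M = 536 and 0.48N + M = 673.
Substituting M = 673 - 0.48N into the first: N(1 - 0.319·0.48) = 536 - 0.319·673.
So N* = 321/0.847 = 379, and then M* = 673 - 0.48·379 = 491.

N* ≈ 379, M* ≈ 491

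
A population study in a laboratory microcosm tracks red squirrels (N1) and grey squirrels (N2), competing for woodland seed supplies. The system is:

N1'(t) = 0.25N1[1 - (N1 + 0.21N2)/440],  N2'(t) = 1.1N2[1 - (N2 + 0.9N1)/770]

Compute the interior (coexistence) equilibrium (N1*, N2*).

N1* ≈ 343, N2* ≈ 461

Setting both brackets to zero gives the nullclines N1 + 0.21N2 = 440 and 0.9N1 + N2 = 770.
Substituting N2 = 770 - 0.9N1 into the first: N1(1 - 0.21·0.9) = 440 - 0.21·770.
So N1* = 278/0.811 = 343, and then N2* = 770 - 0.9·343 = 461.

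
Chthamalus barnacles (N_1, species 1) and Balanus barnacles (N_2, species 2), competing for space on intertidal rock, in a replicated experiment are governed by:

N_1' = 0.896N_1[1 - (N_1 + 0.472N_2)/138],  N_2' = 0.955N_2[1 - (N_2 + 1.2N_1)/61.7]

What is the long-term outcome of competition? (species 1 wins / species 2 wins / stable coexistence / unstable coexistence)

Compare the nullcline intercepts: K1/α12 = 138/0.472 = 292 > K2 = 61.7; K2/α21 = 61.7/1.2 = 51.4 < K1 = 138.
Since the inequalities point opposite ways, species 1 can invade but species 2 cannot.

species 1 excludes species 2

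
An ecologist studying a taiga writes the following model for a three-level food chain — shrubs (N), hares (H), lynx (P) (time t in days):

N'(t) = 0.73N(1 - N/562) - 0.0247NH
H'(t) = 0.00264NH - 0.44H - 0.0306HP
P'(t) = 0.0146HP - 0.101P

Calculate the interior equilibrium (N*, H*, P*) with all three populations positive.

From dP/dt = 0: 0.0146H* = 0.101, so H* = 6.92.
From dN/dt = 0: 0.73(1 - N*/562) = 0.0247·6.92, giving N* = 562·(1 - 0.234) = 430.
From dH/dt = 0: 0.00264·430 - 0.44 = 0.0306P*, so P* = 0.696/0.0306 = 22.8.

N* ≈ 430, H* ≈ 6.92, P* ≈ 22.8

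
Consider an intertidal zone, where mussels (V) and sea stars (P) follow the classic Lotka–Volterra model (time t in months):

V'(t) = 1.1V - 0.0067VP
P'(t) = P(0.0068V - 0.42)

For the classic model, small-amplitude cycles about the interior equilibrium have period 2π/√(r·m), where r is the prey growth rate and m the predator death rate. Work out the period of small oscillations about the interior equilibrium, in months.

T ≈ 9.24 months

Here r = 1.1 and m = 0.42, so r·m = 0.462.
ω = √0.462 = 0.68 per month, hence T = 2π/ω ≈ 9.24 months.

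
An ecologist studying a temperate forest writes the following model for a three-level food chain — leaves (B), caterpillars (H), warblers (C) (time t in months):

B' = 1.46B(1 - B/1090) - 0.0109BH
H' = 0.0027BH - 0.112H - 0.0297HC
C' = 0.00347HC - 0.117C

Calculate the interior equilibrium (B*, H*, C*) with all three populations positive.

B* ≈ 816, H* ≈ 33.7, C* ≈ 70.4

From dC/dt = 0: 0.00347H* = 0.117, so H* = 33.7.
From dB/dt = 0: 1.46(1 - B*/1090) = 0.0109·33.7, giving B* = 1090·(1 - 0.252) = 816.
From dH/dt = 0: 0.0027·816 - 0.112 = 0.0297C*, so C* = 2.09/0.0297 = 70.4.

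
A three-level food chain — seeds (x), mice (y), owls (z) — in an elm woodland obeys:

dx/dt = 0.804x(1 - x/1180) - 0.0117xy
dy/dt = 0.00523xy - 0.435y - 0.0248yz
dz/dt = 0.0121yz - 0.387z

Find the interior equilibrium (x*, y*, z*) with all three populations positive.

x* ≈ 631, y* ≈ 32, z* ≈ 115

From dz/dt = 0: 0.0121y* = 0.387, so y* = 32.
From dx/dt = 0: 0.804(1 - x*/1180) = 0.0117·32, giving x* = 1180·(1 - 0.465) = 631.
From dy/dt = 0: 0.00523·631 - 0.435 = 0.0248z*, so z* = 2.86/0.0248 = 115.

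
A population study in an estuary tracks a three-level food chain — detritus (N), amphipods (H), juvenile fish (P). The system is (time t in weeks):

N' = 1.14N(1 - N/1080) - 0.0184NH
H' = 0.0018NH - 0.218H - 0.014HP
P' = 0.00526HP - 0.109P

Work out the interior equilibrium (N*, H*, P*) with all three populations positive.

N* ≈ 719, H* ≈ 20.7, P* ≈ 76.8

From dP/dt = 0: 0.00526H* = 0.109, so H* = 20.7.
From dN/dt = 0: 1.14(1 - N*/1080) = 0.0184·20.7, giving N* = 1080·(1 - 0.334) = 719.
From dH/dt = 0: 0.0018·719 - 0.218 = 0.014P*, so P* = 1.08/0.014 = 76.8.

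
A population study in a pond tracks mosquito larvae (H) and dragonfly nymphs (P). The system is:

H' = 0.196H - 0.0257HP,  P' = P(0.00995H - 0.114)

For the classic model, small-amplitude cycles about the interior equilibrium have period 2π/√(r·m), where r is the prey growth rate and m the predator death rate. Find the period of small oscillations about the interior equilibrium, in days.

T ≈ 42 days

Here r = 0.196 and m = 0.114, so r·m = 0.0223.
ω = √0.0223 = 0.149 per day, hence T = 2π/ω ≈ 42 days.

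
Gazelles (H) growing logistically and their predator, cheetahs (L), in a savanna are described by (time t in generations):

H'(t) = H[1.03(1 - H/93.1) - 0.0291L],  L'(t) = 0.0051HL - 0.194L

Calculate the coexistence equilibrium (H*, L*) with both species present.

H* ≈ 38, L* ≈ 20.9

From dL/dt = 0 with L > 0: 0.0051H* = 0.194, so H* = 38.
Substitute into dH/dt = 0: 1.03(1 - 38/93.1) = 0.0291L*.
The bracket is 0.591, giving L* = 0.609/0.0291 = 20.9.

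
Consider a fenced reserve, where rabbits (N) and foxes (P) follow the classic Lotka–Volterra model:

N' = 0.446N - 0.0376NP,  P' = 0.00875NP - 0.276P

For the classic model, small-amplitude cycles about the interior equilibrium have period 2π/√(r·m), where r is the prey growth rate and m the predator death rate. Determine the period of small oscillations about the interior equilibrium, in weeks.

Here r = 0.446 and m = 0.276, so r·m = 0.123.
ω = √0.123 = 0.351 per week, hence T = 2π/ω ≈ 17.9 weeks.

T ≈ 17.9 weeks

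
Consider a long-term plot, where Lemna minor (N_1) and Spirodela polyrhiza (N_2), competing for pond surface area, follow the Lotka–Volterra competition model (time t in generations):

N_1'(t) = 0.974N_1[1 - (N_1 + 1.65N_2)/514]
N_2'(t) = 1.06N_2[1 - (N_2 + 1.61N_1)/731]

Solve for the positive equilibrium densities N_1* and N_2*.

N_1* ≈ 418, N_2* ≈ 58.3

Setting both brackets to zero gives the nullclines N_1 + 1.65N_2 = 514 and 1.61N_1 + N_2 = 731.
Substituting N_2 = 731 - 1.61N_1 into the first: N_1(1 - 1.65·1.61) = 514 - 1.65·731.
So N_1* = -692/-1.66 = 418, and then N_2* = 731 - 1.61·418 = 58.3.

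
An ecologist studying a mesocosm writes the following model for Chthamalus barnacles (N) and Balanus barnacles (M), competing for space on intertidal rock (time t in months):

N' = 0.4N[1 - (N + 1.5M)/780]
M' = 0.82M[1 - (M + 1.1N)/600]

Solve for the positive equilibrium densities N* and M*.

N* ≈ 185, M* ≈ 397

Setting both brackets to zero gives the nullclines N + 1.5M = 780 and 1.1N + M = 600.
Substituting M = 600 - 1.1N into the first: N(1 - 1.5·1.1) = 780 - 1.5·600.
So N* = -120/-0.65 = 185, and then M* = 600 - 1.1·185 = 397.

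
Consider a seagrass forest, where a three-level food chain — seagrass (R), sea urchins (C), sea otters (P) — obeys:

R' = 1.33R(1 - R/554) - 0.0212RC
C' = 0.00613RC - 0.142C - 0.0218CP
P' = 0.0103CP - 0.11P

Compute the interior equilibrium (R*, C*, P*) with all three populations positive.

From dP/dt = 0: 0.0103C* = 0.11, so C* = 10.7.
From dR/dt = 0: 1.33(1 - R*/554) = 0.0212·10.7, giving R* = 554·(1 - 0.17) = 460.
From dC/dt = 0: 0.00613·460 - 0.142 = 0.0218P*, so P* = 2.68/0.0218 = 123.

R* ≈ 460, C* ≈ 10.7, P* ≈ 123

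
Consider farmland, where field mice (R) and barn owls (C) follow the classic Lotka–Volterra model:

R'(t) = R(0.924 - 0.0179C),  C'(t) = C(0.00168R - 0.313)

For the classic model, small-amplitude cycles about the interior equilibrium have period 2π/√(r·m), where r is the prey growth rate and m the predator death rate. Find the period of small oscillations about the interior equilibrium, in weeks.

T ≈ 11.7 weeks

Here r = 0.924 and m = 0.313, so r·m = 0.289.
ω = √0.289 = 0.538 per week, hence T = 2π/ω ≈ 11.7 weeks.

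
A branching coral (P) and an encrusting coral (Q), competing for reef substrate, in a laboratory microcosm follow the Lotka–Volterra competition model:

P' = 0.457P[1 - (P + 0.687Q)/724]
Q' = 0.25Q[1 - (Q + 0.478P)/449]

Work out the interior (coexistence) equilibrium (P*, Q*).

Setting both brackets to zero gives the nullclines P + 0.687Q = 724 and 0.478P + Q = 449.
Substituting Q = 449 - 0.478P into the first: P(1 - 0.687·0.478) = 724 - 0.687·449.
So P* = 416/0.672 = 619, and then Q* = 449 - 0.478·619 = 153.

P* ≈ 619, Q* ≈ 153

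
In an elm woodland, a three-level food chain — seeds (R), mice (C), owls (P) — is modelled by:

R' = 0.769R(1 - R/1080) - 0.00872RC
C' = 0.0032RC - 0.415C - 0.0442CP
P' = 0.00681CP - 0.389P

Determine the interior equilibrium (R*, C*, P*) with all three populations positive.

R* ≈ 380, C* ≈ 57.1, P* ≈ 18.2

From dP/dt = 0: 0.00681C* = 0.389, so C* = 57.1.
From dR/dt = 0: 0.769(1 - R*/1080) = 0.00872·57.1, giving R* = 1080·(1 - 0.648) = 380.
From dC/dt = 0: 0.0032·380 - 0.415 = 0.0442P*, so P* = 0.802/0.0442 = 18.2.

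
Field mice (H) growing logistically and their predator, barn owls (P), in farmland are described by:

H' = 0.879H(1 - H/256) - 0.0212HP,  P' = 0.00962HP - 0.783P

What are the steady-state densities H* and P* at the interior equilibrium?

From dP/dt = 0 with P > 0: 0.00962H* = 0.783, so H* = 81.4.
Substitute into dH/dt = 0: 0.879(1 - 81.4/256) = 0.0212P*.
The bracket is 0.682, giving P* = 0.6/0.0212 = 28.3.

H* ≈ 81.4, P* ≈ 28.3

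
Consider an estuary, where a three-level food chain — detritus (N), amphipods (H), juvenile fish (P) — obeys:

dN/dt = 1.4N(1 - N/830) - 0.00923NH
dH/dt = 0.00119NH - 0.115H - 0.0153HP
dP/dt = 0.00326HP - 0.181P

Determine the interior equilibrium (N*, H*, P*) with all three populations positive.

From dP/dt = 0: 0.00326H* = 0.181, so H* = 55.5.
From dN/dt = 0: 1.4(1 - N*/830) = 0.00923·55.5, giving N* = 830·(1 - 0.366) = 526.
From dH/dt = 0: 0.00119·526 - 0.115 = 0.0153P*, so P* = 0.511/0.0153 = 33.4.

N* ≈ 526, H* ≈ 55.5, P* ≈ 33.4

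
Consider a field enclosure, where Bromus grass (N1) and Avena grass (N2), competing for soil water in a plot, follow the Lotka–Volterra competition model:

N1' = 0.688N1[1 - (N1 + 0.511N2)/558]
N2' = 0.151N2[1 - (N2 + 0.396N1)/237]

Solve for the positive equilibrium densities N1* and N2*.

Setting both brackets to zero gives the nullclines N1 + 0.511N2 = 558 and 0.396N1 + N2 = 237.
Substituting N2 = 237 - 0.396N1 into the first: N1(1 - 0.511·0.396) = 558 - 0.511·237.
So N1* = 437/0.798 = 548, and then N2* = 237 - 0.396·548 = 20.1.

N1* ≈ 548, N2* ≈ 20.1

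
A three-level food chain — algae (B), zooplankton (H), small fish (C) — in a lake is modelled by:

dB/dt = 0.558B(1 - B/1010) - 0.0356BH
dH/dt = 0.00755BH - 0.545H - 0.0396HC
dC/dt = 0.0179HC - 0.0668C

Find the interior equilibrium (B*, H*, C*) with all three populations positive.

B* ≈ 770, H* ≈ 3.73, C* ≈ 133

From dC/dt = 0: 0.0179H* = 0.0668, so H* = 3.73.
From dB/dt = 0: 0.558(1 - B*/1010) = 0.0356·3.73, giving B* = 1010·(1 - 0.238) = 770.
From dH/dt = 0: 0.00755·770 - 0.545 = 0.0396C*, so C* = 5.26/0.0396 = 133.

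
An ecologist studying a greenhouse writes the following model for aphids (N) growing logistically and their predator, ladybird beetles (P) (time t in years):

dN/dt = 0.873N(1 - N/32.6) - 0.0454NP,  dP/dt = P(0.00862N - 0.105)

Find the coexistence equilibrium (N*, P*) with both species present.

From dP/dt = 0 with P > 0: 0.00862N* = 0.105, so N* = 12.2.
Substitute into dN/dt = 0: 0.873(1 - 12.2/32.6) = 0.0454P*.
The bracket is 0.626, giving P* = 0.547/0.0454 = 12.

N* ≈ 12.2, P* ≈ 12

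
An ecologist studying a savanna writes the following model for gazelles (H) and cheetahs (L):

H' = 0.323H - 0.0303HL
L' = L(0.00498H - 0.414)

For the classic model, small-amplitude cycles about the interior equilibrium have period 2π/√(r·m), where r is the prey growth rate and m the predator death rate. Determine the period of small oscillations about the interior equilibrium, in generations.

T ≈ 17.2 generations

Here r = 0.323 and m = 0.414, so r·m = 0.134.
ω = √0.134 = 0.366 per generation, hence T = 2π/ω ≈ 17.2 generations.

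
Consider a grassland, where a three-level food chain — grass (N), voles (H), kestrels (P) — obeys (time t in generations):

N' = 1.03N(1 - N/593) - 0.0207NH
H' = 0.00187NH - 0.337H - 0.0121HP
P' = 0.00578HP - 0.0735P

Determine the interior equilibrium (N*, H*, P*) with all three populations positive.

From dP/dt = 0: 0.00578H* = 0.0735, so H* = 12.7.
From dN/dt = 0: 1.03(1 - N*/593) = 0.0207·12.7, giving N* = 593·(1 - 0.256) = 441.
From dH/dt = 0: 0.00187·441 - 0.337 = 0.0121P*, so P* = 0.489/0.0121 = 40.4.

N* ≈ 441, H* ≈ 12.7, P* ≈ 40.4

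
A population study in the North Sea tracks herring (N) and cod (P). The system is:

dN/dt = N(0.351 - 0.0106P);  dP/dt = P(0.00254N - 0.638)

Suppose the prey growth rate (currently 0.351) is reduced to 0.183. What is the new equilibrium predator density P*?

P* ≈ 17.3

At the interior fixed point, setting dN/dt = 0 with N > 0 fixes P* = (prey growth rate)/(NP coefficient) — independent of the other coefficients.
With the change, P* = 0.183/0.0106 = 17.3; it falls from 33.1.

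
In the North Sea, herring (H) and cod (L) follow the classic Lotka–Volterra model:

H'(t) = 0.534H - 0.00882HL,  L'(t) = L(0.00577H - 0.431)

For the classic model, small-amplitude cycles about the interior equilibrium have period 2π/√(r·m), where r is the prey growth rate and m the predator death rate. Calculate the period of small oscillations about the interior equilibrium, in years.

Here r = 0.534 and m = 0.431, so r·m = 0.23.
ω = √0.23 = 0.48 per year, hence T = 2π/ω ≈ 13.1 years.

T ≈ 13.1 years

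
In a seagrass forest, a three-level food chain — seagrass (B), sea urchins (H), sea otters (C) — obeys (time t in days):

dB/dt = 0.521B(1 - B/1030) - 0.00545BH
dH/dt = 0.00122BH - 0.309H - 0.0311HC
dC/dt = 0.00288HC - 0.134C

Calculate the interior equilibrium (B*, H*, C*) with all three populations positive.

From dC/dt = 0: 0.00288H* = 0.134, so H* = 46.5.
From dB/dt = 0: 0.521(1 - B*/1030) = 0.00545·46.5, giving B* = 1030·(1 - 0.487) = 529.
From dH/dt = 0: 0.00122·529 - 0.309 = 0.0311C*, so C* = 0.336/0.0311 = 10.8.

B* ≈ 529, H* ≈ 46.5, C* ≈ 10.8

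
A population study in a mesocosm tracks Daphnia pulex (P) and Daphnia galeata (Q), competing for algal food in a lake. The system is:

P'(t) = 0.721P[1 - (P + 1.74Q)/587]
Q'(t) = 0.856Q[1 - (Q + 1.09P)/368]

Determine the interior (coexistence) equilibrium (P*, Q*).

Setting both brackets to zero gives the nullclines P + 1.74Q = 587 and 1.09P + Q = 368.
Substituting Q = 368 - 1.09P into the first: P(1 - 1.74·1.09) = 587 - 1.74·368.
So P* = -53.3/-0.897 = 59.5, and then Q* = 368 - 1.09·59.5 = 303.

P* ≈ 59.5, Q* ≈ 303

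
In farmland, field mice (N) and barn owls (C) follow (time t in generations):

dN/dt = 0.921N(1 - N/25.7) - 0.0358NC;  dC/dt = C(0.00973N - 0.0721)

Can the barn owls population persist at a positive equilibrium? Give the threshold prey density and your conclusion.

The predator equation gives dC/dt > 0 only when N > 0.0721/0.00973 = 7.41.
Without the predator, N → K = 25.7. Since 25.7 > 7.41, the predator can invade and persist.

Threshold N = 7.41; K > 7.41, so yes, the predator persists.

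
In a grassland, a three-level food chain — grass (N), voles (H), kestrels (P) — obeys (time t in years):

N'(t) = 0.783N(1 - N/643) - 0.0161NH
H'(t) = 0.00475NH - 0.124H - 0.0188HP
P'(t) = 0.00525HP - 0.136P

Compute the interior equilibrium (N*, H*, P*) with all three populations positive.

N* ≈ 301, H* ≈ 25.9, P* ≈ 69.3

From dP/dt = 0: 0.00525H* = 0.136, so H* = 25.9.
From dN/dt = 0: 0.783(1 - N*/643) = 0.0161·25.9, giving N* = 643·(1 - 0.533) = 301.
From dH/dt = 0: 0.00475·301 - 0.124 = 0.0188P*, so P* = 1.3/0.0188 = 69.3.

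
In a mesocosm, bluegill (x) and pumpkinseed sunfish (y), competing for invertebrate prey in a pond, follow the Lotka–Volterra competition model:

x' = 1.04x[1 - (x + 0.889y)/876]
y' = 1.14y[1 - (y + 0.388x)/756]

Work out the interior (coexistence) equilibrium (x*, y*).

x* ≈ 311, y* ≈ 635

Setting both brackets to zero gives the nullclines x + 0.889y = 876 and 0.388x + y = 756.
Substituting y = 756 - 0.388x into the first: x(1 - 0.889·0.388) = 876 - 0.889·756.
So x* = 204/0.655 = 311, and then y* = 756 - 0.388·311 = 635.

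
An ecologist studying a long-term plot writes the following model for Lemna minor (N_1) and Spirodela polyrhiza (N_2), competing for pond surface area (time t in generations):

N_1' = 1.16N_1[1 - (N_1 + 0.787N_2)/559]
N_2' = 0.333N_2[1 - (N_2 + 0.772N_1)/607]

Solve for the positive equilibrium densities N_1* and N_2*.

N_1* ≈ 207, N_2* ≈ 447

Setting both brackets to zero gives the nullclines N_1 + 0.787N_2 = 559 and 0.772N_1 + N_2 = 607.
Substituting N_2 = 607 - 0.772N_1 into the first: N_1(1 - 0.787·0.772) = 559 - 0.787·607.
So N_1* = 81.3/0.392 = 207, and then N_2* = 607 - 0.772·207 = 447.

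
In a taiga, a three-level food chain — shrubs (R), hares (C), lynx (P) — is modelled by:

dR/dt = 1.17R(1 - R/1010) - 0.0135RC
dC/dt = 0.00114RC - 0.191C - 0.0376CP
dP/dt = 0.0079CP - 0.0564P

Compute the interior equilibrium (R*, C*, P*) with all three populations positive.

From dP/dt = 0: 0.0079C* = 0.0564, so C* = 7.14.
From dR/dt = 0: 1.17(1 - R*/1010) = 0.0135·7.14, giving R* = 1010·(1 - 0.0824) = 927.
From dC/dt = 0: 0.00114·927 - 0.191 = 0.0376P*, so P* = 0.866/0.0376 = 23.

R* ≈ 927, C* ≈ 7.14, P* ≈ 23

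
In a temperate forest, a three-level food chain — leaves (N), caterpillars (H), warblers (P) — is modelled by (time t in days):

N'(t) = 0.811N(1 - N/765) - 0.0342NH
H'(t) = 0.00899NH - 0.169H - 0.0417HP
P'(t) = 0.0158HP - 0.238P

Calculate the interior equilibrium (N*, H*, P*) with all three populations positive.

From dP/dt = 0: 0.0158H* = 0.238, so H* = 15.1.
From dN/dt = 0: 0.811(1 - N*/765) = 0.0342·15.1, giving N* = 765·(1 - 0.635) = 279.
From dH/dt = 0: 0.00899·279 - 0.169 = 0.0417P*, so P* = 2.34/0.0417 = 56.1.

N* ≈ 279, H* ≈ 15.1, P* ≈ 56.1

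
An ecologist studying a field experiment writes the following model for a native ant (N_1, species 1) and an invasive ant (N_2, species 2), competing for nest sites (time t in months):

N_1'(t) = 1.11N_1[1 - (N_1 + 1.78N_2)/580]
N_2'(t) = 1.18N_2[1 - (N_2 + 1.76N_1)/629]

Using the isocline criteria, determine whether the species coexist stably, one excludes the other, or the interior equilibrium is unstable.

unstable coexistence (outcome depends on initial conditions)

Compare the nullcline intercepts: K1/α12 = 580/1.78 = 326 < K2 = 629; K2/α21 = 629/1.76 = 357 < K1 = 580.
Since both are reversed, neither can invade when rare; the interior point is a saddle.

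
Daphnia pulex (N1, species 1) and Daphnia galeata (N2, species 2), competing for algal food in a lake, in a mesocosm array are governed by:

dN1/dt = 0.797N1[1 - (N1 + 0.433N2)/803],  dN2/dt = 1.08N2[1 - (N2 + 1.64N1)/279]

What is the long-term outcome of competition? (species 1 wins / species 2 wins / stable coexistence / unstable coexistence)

species 1 excludes species 2

Compare the nullcline intercepts: K1/α12 = 803/0.433 = 1850 > K2 = 279; K2/α21 = 279/1.64 = 170 < K1 = 803.
Since the inequalities point opposite ways, species 1 can invade but species 2 cannot.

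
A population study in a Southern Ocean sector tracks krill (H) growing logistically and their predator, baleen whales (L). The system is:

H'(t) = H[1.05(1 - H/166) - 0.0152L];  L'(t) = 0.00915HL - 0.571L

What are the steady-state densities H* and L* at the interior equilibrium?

H* ≈ 62.4, L* ≈ 43.1

From dL/dt = 0 with L > 0: 0.00915H* = 0.571, so H* = 62.4.
Substitute into dH/dt = 0: 1.05(1 - 62.4/166) = 0.0152L*.
The bracket is 0.624, giving L* = 0.655/0.0152 = 43.1.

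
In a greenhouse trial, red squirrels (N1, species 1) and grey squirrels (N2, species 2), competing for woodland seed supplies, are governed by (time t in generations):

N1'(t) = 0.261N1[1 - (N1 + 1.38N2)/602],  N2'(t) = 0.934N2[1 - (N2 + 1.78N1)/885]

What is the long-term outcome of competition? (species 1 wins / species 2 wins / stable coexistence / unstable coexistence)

unstable coexistence (outcome depends on initial conditions)

Compare the nullcline intercepts: K1/α12 = 602/1.38 = 436 < K2 = 885; K2/α21 = 885/1.78 = 497 < K1 = 602.
Since both are reversed, neither can invade when rare; the interior point is a saddle.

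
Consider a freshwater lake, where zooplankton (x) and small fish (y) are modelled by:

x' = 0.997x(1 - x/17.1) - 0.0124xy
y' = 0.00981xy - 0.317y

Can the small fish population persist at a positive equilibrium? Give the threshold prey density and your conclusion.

The predator equation gives dy/dt > 0 only when x > 0.317/0.00981 = 32.3.
Without the predator, x → K = 17.1. Since 17.1 < 32.3, the predator cannot invade.

Threshold x = 32.3; K < 32.3, so no, the predator goes extinct.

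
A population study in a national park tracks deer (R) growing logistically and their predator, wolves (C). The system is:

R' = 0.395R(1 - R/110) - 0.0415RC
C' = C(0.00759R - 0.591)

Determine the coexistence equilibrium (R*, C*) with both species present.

R* ≈ 77.9, C* ≈ 2.78

From dC/dt = 0 with C > 0: 0.00759R* = 0.591, so R* = 77.9.
Substitute into dR/dt = 0: 0.395(1 - 77.9/110) = 0.0415C*.
The bracket is 0.292, giving C* = 0.115/0.0415 = 2.78.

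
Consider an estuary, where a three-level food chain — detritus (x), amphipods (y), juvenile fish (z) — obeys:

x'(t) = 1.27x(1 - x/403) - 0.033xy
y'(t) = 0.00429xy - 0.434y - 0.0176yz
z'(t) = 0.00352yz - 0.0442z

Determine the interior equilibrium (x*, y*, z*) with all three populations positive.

From dz/dt = 0: 0.00352y* = 0.0442, so y* = 12.6.
From dx/dt = 0: 1.27(1 - x*/403) = 0.033·12.6, giving x* = 403·(1 - 0.326) = 272.
From dy/dt = 0: 0.00429·272 - 0.434 = 0.0176z*, so z* = 0.731/0.0176 = 41.5.

x* ≈ 272, y* ≈ 12.6, z* ≈ 41.5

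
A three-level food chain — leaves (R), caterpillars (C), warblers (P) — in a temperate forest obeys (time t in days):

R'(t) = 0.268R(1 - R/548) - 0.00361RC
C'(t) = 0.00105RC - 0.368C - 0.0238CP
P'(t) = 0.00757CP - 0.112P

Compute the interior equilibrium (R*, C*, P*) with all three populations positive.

From dP/dt = 0: 0.00757C* = 0.112, so C* = 14.8.
From dR/dt = 0: 0.268(1 - R*/548) = 0.00361·14.8, giving R* = 548·(1 - 0.199) = 439.
From dC/dt = 0: 0.00105·439 - 0.368 = 0.0238P*, so P* = 0.0927/0.0238 = 3.9.

R* ≈ 439, C* ≈ 14.8, P* ≈ 3.9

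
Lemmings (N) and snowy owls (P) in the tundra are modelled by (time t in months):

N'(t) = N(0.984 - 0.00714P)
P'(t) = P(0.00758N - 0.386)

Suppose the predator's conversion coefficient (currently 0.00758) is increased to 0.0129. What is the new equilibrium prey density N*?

At the interior fixed point, setting dP/dt = 0 with P > 0 fixes N* = (predator death rate)/(NP coefficient) — independent of the other coefficients.
With the change, N* = 0.386/0.0129 = 29.9; it falls from 50.9.

N* ≈ 29.9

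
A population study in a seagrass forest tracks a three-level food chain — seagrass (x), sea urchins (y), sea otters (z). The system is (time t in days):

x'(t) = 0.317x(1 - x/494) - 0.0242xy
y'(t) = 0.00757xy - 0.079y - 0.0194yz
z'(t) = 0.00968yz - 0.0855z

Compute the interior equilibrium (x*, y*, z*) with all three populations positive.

From dz/dt = 0: 0.00968y* = 0.0855, so y* = 8.83.
From dx/dt = 0: 0.317(1 - x*/494) = 0.0242·8.83, giving x* = 494·(1 - 0.674) = 161.
From dy/dt = 0: 0.00757·161 - 0.079 = 0.0194z*, so z* = 1.14/0.0194 = 58.7.

x* ≈ 161, y* ≈ 8.83, z* ≈ 58.7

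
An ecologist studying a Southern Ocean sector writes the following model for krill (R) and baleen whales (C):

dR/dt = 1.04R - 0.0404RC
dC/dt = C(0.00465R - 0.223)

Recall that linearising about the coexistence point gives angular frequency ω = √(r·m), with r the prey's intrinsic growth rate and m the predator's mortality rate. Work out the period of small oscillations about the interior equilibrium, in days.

Here r = 1.04 and m = 0.223, so r·m = 0.232.
ω = √0.232 = 0.482 per day, hence T = 2π/ω ≈ 13 days.

T ≈ 13 days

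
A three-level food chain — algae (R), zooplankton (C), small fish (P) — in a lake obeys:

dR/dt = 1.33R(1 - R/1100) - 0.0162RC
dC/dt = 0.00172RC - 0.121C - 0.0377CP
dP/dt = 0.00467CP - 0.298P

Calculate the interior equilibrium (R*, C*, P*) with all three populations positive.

From dP/dt = 0: 0.00467C* = 0.298, so C* = 63.8.
From dR/dt = 0: 1.33(1 - R*/1100) = 0.0162·63.8, giving R* = 1100·(1 - 0.777) = 245.
From dC/dt = 0: 0.00172·245 - 0.121 = 0.0377P*, so P* = 0.3/0.0377 = 7.97.

R* ≈ 245, C* ≈ 63.8, P* ≈ 7.97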